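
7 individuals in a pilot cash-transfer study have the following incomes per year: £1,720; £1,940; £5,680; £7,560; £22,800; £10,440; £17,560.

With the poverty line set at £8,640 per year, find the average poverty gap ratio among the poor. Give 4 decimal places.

Below the line: £1,720, £1,940, £5,680, £7,560 (q = 4 of N = 7).
Shortfall ratios (z−y)/z: 0.8009, 0.7755, 0.3426, 0.1250; sum = 2.043981.
The income-gap ratio divides by q (the poor only): 2.043981 / 4 = 0.5110.

0.5110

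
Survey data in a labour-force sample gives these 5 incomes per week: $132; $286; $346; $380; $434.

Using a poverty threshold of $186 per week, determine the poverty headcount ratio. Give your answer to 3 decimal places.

1 of the 5 workers have income below $186.
H = 1/5 = 0.200.

0.200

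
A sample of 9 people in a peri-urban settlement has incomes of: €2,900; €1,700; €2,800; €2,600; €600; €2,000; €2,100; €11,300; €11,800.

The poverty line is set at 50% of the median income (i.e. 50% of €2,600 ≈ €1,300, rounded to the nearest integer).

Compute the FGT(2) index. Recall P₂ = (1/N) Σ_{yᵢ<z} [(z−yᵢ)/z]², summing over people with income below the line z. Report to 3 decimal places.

Incomes under z: €600 (q = 1 of N = 9).
Relative gaps: (1300−600)/1300 = 0.5385.
Squared: 0.2899.
Sum = 0.289941; P₂ = 0.289941 / 9 = 0.032.

0.032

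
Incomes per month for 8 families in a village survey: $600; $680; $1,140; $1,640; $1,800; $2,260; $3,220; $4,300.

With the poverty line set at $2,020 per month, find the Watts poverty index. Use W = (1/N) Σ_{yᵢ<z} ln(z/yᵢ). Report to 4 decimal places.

Poor units: $600, $680, $1,140, $1,640, $1,800 (q = 5 of N = 8).
ln(z/y) terms: ln(2020/600) = 1.2139; ln(2020/680) = 1.0888; ln(2020/1140) = 0.5721; ln(2020/1640) = 0.2084; ln(2020/1800) = 0.1153.
W = 3.198464 / 8 = 0.3998.

0.3998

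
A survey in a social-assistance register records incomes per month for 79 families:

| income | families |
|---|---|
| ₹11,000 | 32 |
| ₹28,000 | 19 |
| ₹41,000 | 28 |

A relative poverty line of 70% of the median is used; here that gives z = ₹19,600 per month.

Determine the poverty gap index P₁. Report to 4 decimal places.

Below z: 32×₹11,000 (q = 32 of N = 79).
Gap ratios (z−y)/z: (19600−11000)/19600 = 0.4388 (×32).
Σ = 14.040816. Dividing by the full population N = 79 gives P₁ = 0.1777.

0.1777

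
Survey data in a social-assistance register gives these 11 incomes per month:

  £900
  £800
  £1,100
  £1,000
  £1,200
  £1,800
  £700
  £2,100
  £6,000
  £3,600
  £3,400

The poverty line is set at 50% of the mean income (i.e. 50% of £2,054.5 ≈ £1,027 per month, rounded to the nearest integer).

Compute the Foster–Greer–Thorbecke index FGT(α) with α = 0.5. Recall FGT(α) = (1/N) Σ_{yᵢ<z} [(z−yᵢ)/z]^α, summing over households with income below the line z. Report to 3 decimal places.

0.141

Poor units: £700, £800, £900, £1,000 (q = 4 of N = 11).
Normalized shortfalls: (1027−700)/1027 = 0.3184; (1027−800)/1027 = 0.2210; (1027−900)/1027 = 0.1237; (1027−1000)/1027 = 0.0263.
Raised to α = 0.5: 0.56427; 0.47014; 0.35165; 0.16214.
Sum = 1.548210; FGT(0.5) = 1.548210 / 11 = 0.141.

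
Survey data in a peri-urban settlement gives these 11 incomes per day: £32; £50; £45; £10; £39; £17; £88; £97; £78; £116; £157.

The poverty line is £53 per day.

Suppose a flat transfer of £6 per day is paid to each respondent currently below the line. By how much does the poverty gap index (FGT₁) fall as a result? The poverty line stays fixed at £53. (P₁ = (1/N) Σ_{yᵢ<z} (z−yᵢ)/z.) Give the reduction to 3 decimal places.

0.057

Before: below the line — £10, £17, £32, £39, £45, £50; poverty gap index (FGT₁) = 0.21441.
After the £6 transfer: below the line — £16, £23, £38, £45, £51; poverty gap index (FGT₁) = 0.15780.
Reduction = 0.21441 − 0.15780 = 0.057.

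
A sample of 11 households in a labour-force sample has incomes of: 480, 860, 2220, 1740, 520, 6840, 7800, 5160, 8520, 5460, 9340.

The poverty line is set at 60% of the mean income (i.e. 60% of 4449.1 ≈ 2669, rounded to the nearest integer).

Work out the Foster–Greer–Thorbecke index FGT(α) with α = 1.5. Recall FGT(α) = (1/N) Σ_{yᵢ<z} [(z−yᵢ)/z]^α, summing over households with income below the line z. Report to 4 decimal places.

0.2089

Incomes under z: 480, 520, 860, 1740, 2220 (q = 5 of N = 11).
Gap ratios (z−y)/z: (2669−480)/2669 = 0.8202; (2669−520)/2669 = 0.8052; (2669−860)/2669 = 0.6778; (2669−1740)/2669 = 0.3481; (2669−2220)/2669 = 0.1682.
Raised to α = 1.5: 0.74276; 0.72249; 0.55800; 0.20535; 0.06900.
Sum = 2.297599; FGT(1.5) = 2.297599 / 11 = 0.2089.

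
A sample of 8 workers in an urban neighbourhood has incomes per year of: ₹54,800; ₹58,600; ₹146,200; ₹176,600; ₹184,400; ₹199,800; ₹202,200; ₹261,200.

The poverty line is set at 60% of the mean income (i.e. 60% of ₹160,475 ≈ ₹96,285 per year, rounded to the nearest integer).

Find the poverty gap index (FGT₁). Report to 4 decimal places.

Incomes under z: ₹54,800, ₹58,600 (q = 2 of N = 8).
Normalized shortfalls: (96285−54800)/96285 = 0.4309; (96285−58600)/96285 = 0.3914.
Sum of shortfalls = 0.822246; P₁ averages over all N: 0.822246 / 8 = 0.1028.

0.1028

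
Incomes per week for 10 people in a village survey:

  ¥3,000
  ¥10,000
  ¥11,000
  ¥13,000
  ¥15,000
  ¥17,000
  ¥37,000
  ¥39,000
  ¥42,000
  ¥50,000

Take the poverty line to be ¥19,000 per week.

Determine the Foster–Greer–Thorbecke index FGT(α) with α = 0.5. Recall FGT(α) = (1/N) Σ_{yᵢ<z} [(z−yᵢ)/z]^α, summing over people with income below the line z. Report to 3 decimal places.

0.360

Below z: ¥3,000, ¥10,000, ¥11,000, ¥13,000, ¥15,000, ¥17,000 (q = 6 of N = 10).
Normalized shortfalls: (19000−3000)/19000 = 0.8421; (19000−10000)/19000 = 0.4737; (19000−11000)/19000 = 0.4211; (19000−13000)/19000 = 0.3158; (19000−15000)/19000 = 0.2105; (19000−17000)/19000 = 0.1053.
Raised to α = 0.5: 0.91766; 0.68825; 0.64889; 0.56195; 0.45883; 0.32444.
Sum = 3.600022; FGT(0.5) = 3.600022 / 10 = 0.360.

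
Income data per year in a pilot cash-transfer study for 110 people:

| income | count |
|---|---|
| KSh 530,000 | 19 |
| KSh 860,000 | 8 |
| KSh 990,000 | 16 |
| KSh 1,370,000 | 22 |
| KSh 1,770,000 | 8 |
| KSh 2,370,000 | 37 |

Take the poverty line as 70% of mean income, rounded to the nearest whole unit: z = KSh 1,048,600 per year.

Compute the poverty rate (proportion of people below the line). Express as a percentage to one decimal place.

43 of the 110 people have income below KSh 1,048,600.
H = 43/110 = 39.1%.

39.1%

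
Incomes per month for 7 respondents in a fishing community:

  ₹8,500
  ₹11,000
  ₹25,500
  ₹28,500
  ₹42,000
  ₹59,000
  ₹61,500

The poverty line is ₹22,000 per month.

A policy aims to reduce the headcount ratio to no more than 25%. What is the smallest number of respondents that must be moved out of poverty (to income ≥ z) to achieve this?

2 of the 7 respondents are poor, so H = 2/7 = 0.286.
A headcount ratio of at most 25% allows at most ⌊0.25 × 7⌋ = 1 poor respondents.
So at least 2 − 1 = 1 must be lifted.

1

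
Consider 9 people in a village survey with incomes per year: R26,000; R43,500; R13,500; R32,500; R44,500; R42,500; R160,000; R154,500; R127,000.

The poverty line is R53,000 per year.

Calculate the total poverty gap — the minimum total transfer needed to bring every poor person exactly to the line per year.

Incomes under z: R13,500, R26,000, R32,500, R42,500, R43,500, R44,500 (q = 6 of N = 9).
Individual gaps: 53000−13500 = 39500; 53000−26000 = 27000; 53000−32500 = 20500; 53000−42500 = 10500; 53000−43500 = 9500; 53000−44500 = 8500.
Aggregate gap = R115,500.

R115,500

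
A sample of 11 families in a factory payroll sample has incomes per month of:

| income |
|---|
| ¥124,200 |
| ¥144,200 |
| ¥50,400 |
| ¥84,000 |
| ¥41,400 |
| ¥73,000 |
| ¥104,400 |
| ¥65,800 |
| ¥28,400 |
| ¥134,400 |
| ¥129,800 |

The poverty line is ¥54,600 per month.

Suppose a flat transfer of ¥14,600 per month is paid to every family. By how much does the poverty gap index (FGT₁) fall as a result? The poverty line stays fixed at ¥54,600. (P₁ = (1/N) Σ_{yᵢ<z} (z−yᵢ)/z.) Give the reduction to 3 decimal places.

Before: below the line — ¥28,400, ¥41,400, ¥50,400; poverty gap index (FGT₁) = 0.07259.
After the ¥14,600 transfer: below the line — ¥43,000; poverty gap index (FGT₁) = 0.01931.
Reduction = 0.07259 − 0.01931 = 0.053.

0.053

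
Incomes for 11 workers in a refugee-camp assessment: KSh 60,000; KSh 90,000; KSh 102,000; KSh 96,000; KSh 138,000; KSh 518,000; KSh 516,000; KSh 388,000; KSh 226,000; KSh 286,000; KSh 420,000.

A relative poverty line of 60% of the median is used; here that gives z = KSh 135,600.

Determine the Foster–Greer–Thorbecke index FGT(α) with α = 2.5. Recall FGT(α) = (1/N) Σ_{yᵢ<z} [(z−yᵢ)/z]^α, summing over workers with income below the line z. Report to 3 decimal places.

Below z: KSh 60,000, KSh 90,000, KSh 96,000, KSh 102,000 (q = 4 of N = 11).
Gap ratios (z−y)/z: (135600−60000)/135600 = 0.5575; (135600−90000)/135600 = 0.3363; (135600−96000)/135600 = 0.2920; (135600−102000)/135600 = 0.2478.
Raised to α = 2.5: 0.23209; 0.06558; 0.04609; 0.03056.
Sum = 0.374319; FGT(2.5) = 0.374319 / 11 = 0.034.

0.034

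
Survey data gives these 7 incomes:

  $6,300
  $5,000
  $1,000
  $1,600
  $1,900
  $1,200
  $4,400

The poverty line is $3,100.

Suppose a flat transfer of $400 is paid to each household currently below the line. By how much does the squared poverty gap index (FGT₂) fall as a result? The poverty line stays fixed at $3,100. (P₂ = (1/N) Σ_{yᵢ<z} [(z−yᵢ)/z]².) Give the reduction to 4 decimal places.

0.0702

Before: below the line — $1,000, $1,200, $1,600, $1,900; squared poverty gap index (FGT₂) = 0.174075.
After the $400 transfer: below the line — $1,400, $1,600, $2,000, $2,300; squared poverty gap index (FGT₂) = 0.103910.
Reduction = 0.174075 − 0.103910 = 0.0702.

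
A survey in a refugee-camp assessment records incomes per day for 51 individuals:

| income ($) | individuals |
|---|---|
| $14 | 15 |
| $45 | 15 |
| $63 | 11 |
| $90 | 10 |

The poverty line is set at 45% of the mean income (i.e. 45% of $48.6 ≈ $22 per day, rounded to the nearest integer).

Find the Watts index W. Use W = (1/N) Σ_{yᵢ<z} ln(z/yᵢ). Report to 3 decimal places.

0.133

Below the line: 15×$14 (q = 15 of N = 51).
ln(z/y) terms: ln(22/14) = 0.4520 (×15).
W = 6.779777 / 51 = 0.133.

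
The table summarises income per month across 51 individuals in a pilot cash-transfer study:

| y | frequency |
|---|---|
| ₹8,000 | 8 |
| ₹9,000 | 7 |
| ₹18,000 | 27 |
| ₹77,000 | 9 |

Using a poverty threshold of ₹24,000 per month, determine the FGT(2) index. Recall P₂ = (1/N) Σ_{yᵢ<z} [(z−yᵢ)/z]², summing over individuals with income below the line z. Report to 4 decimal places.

0.1564

Below the line: 8×₹8,000, 7×₹9,000, 27×₹18,000 (q = 42 of N = 51).
Shortfall ratios: (24000−8000)/24000 = 0.6667 (×8); (24000−9000)/24000 = 0.6250 (×7); (24000−18000)/24000 = 0.2500 (×27).
Squared: 0.4444 (×8); 0.3906 (×7); 0.0625 (×27).
Sum = 7.977431; P₂ = 7.977431 / 51 = 0.1564.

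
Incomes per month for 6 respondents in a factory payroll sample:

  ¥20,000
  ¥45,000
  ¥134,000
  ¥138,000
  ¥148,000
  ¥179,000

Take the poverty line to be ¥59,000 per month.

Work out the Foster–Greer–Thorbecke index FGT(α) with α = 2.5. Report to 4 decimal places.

Incomes under z: ¥20,000, ¥45,000 (q = 2 of N = 6).
Shortfall ratios: (59000−20000)/59000 = 0.6610; (59000−45000)/59000 = 0.2373.
Raised to α = 2.5: 0.35525; 0.02743.
Sum = 0.382676; FGT(2.5) = 0.382676 / 6 = 0.0638.

0.0638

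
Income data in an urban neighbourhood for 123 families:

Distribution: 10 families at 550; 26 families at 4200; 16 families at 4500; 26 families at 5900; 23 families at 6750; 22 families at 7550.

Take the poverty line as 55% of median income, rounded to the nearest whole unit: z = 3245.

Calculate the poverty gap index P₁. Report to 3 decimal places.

0.068

Below the line: 10×550 (q = 10 of N = 123).
Shortfall ratios: (3245−550)/3245 = 0.8305 (×10).
Sum of shortfalls = 8.305085; P₁ averages over all N: 8.305085 / 123 = 0.068.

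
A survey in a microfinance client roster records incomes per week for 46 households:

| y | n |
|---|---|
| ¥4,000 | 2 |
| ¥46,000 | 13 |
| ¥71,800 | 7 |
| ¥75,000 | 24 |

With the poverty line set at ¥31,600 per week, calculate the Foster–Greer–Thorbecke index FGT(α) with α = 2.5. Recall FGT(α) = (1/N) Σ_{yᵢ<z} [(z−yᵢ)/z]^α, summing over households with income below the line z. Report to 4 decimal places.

Below z: 2×¥4,000 (q = 2 of N = 46).
Normalized shortfalls: (31600−4000)/31600 = 0.8734 (×2).
Raised to α = 2.5: 0.71294 (×2).
Sum = 1.425887; FGT(2.5) = 1.425887 / 46 = 0.0310.

0.0310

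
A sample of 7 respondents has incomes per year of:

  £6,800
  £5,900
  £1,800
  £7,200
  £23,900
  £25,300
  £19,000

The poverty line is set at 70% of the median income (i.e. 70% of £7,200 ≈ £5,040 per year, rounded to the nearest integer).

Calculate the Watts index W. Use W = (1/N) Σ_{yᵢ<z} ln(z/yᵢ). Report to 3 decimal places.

Poor units: £1,800 (q = 1 of N = 7).
Log shortfalls: ln(5040/1800) = 1.0296.
W = 1.029619 / 7 = 0.147.

0.147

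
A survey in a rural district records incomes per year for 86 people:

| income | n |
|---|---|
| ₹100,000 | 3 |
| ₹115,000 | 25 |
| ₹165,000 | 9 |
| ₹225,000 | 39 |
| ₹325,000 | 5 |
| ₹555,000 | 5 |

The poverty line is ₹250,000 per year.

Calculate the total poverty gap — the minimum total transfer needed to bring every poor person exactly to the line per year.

Incomes under z: 3×₹100,000, 25×₹115,000, 9×₹165,000, 39×₹225,000 (q = 76 of N = 86).
Individual gaps: 3×(250000−100000) = 450000; 25×(250000−115000) = 3375000; 9×(250000−165000) = 765000; 39×(250000−225000) = 975000.
Aggregate gap = ₹5,565,000.

₹5,565,000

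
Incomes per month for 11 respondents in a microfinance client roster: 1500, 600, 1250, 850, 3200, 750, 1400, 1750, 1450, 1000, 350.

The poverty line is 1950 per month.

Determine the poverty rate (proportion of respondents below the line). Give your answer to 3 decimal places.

0.909

10 of the 11 respondents have income below 1950.
H = 10/11 = 0.909.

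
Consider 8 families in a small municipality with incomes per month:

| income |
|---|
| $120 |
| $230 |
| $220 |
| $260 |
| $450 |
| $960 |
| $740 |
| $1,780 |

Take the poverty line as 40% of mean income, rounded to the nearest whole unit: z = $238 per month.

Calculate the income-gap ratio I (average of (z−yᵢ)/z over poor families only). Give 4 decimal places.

Below z: $120, $220, $230 (q = 3 of N = 8).
Relative gaps: 0.4958, 0.0756, 0.0336; sum = 0.605042.
The income-gap ratio divides by q (the poor only): 0.605042 / 3 = 0.2017.

0.2017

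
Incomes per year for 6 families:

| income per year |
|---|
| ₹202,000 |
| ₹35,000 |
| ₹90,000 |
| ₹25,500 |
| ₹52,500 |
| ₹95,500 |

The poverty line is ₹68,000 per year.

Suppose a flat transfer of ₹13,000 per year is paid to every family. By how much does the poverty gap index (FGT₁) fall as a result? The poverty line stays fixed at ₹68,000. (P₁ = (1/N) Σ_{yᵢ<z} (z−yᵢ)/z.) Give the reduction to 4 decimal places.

0.0956

Before: below the line — ₹25,500, ₹35,000, ₹52,500; poverty gap index (FGT₁) = 0.223039.
After the ₹13,000 transfer: below the line — ₹38,500, ₹48,000, ₹65,500; poverty gap index (FGT₁) = 0.127451.
Reduction = 0.223039 − 0.127451 = 0.0956.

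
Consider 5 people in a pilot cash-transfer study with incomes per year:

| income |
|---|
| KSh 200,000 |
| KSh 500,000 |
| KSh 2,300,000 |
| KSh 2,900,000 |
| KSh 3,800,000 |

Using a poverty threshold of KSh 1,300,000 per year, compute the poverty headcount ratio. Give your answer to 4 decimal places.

2 of the 5 people have income below KSh 1,300,000.
H = 2/5 = 0.4000.

0.4000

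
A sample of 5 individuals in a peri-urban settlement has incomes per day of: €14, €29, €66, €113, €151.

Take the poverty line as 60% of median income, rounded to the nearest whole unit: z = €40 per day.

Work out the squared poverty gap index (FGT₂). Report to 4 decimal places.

0.0996

Poor units: €14, €29 (q = 2 of N = 5).
Gap ratios (z−y)/z: (40−14)/40 = 0.6500; (40−29)/40 = 0.2750.
Squared: 0.4225; 0.0756.
Sum = 0.498125; P₂ = 0.498125 / 5 = 0.0996.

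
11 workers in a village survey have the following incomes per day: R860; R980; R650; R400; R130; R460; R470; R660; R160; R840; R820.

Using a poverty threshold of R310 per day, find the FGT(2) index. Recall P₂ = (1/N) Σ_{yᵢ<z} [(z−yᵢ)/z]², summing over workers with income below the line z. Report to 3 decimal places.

Poor units: R130, R160 (q = 2 of N = 11).
Relative gaps: (310−130)/310 = 0.5806; (310−160)/310 = 0.4839.
Squared: 0.3371; 0.2341.
Sum = 0.571280; P₂ = 0.571280 / 11 = 0.052.

0.052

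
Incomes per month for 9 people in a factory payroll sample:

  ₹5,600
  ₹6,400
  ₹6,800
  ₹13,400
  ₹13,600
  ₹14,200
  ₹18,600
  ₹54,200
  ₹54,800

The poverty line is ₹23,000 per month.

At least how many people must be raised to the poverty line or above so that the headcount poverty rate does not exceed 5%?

7

Currently q = 7 of N = 9 are below the line (H = 0.778).
A headcount ratio of at most 5% allows at most ⌊0.05 × 9⌋ = 0 poor people.
So at least 7 − 0 = 7 must be lifted.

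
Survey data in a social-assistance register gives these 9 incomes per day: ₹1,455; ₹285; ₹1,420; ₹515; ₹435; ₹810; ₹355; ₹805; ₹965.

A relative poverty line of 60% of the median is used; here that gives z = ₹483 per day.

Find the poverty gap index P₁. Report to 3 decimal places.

0.086

Poor units: ₹285, ₹355, ₹435 (q = 3 of N = 9).
Shortfall ratios: (483−285)/483 = 0.4099; (483−355)/483 = 0.2650; (483−435)/483 = 0.0994.
Sum of shortfalls = 0.774327; P₁ averages over all N: 0.774327 / 9 = 0.086.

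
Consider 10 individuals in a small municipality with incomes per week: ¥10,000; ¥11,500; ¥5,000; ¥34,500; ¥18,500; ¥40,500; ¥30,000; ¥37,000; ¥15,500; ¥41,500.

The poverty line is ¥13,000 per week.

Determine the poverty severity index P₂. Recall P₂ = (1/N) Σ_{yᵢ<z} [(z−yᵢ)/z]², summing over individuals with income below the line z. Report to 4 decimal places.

Below the line: ¥5,000, ¥10,000, ¥11,500 (q = 3 of N = 10).
Shortfall ratios: (13000−5000)/13000 = 0.6154; (13000−10000)/13000 = 0.2308; (13000−11500)/13000 = 0.1154.
Squared: 0.3787; 0.0533; 0.0133.
Sum = 0.445266; P₂ = 0.445266 / 10 = 0.0445.

0.0445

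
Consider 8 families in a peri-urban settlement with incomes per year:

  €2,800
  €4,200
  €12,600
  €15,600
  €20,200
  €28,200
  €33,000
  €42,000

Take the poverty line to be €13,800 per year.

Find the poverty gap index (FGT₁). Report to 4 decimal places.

0.1975

Poor units: €2,800, €4,200, €12,600 (q = 3 of N = 8).
Shortfall ratios: (13800−2800)/13800 = 0.7971; (13800−4200)/13800 = 0.6957; (13800−12600)/13800 = 0.0870.
Σ = 1.579710. Dividing by the full population N = 8 gives P₁ = 0.1975.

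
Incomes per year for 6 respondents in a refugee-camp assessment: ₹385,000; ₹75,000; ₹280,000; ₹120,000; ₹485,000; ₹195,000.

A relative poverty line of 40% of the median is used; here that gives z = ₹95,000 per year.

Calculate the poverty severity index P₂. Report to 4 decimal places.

Incomes under z: ₹75,000 (q = 1 of N = 6).
Gap ratios (z−y)/z: (95000−75000)/95000 = 0.2105.
Squared: 0.0443.
Sum = 0.044321; P₂ = 0.044321 / 6 = 0.0074.

0.0074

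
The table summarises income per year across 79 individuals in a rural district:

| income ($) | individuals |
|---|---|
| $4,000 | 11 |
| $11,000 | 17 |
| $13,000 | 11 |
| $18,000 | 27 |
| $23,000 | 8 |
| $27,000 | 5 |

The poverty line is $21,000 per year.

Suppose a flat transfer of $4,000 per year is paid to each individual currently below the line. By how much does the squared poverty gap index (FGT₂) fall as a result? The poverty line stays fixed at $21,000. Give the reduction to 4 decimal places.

Before: below the line — 11×$4,000, 17×$11,000, 11×$13,000, 27×$18,000; squared poverty gap index (FGT₂) = 0.167226.
After the $4,000 transfer: below the line — 11×$8,000, 17×$15,000, 11×$17,000; squared poverty gap index (FGT₂) = 0.075978.
Reduction = 0.167226 − 0.075978 = 0.0912.

0.0912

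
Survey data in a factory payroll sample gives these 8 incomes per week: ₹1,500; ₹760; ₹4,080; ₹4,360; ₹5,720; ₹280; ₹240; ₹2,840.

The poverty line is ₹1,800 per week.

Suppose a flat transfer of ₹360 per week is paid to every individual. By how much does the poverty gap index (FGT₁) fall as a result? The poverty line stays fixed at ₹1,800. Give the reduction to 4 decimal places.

0.0958

Before: below the line — ₹240, ₹280, ₹760, ₹1,500; poverty gap index (FGT₁) = 0.306944.
After the ₹360 transfer: below the line — ₹600, ₹640, ₹1,120; poverty gap index (FGT₁) = 0.211111.
Reduction = 0.306944 − 0.211111 = 0.0958.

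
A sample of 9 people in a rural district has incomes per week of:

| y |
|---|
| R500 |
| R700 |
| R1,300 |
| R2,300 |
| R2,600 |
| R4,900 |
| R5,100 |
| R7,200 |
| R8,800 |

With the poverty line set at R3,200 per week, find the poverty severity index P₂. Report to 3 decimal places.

Incomes under z: R500, R700, R1,300, R2,300, R2,600 (q = 5 of N = 9).
Relative gaps: (3200−500)/3200 = 0.8438; (3200−700)/3200 = 0.7812; (3200−1300)/3200 = 0.5938; (3200−2300)/3200 = 0.2812; (3200−2600)/3200 = 0.1875.
Squared: 0.7119; 0.6104; 0.3525; 0.0791; 0.0352.
Sum = 1.789062; P₂ = 1.789062 / 9 = 0.199.

0.199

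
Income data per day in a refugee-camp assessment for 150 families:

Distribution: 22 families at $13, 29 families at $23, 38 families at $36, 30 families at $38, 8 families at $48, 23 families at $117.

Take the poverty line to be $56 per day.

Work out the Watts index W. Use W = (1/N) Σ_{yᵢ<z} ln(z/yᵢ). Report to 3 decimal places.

Poor units: 22×$13, 29×$23, 38×$36, 30×$38, 8×$48 (q = 127 of N = 150).
Log shortfalls: ln(56/13) = 1.4604 (×22); ln(56/23) = 0.8899 (×29); ln(56/36) = 0.4418 (×38); ln(56/38) = 0.3878 (×30); ln(56/48) = 0.1542 (×8).
W = 87.590534 / 150 = 0.584.

0.584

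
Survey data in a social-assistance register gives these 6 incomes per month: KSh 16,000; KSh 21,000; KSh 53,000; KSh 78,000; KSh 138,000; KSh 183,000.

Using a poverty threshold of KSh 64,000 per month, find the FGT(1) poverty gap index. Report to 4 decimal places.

0.2656

Below the line: KSh 16,000, KSh 21,000, KSh 53,000 (q = 3 of N = 6).
Shortfall ratios: (64000−16000)/64000 = 0.7500; (64000−21000)/64000 = 0.6719; (64000−53000)/64000 = 0.1719.
Σ = 1.593750. Dividing by the full population N = 6 gives P₁ = 0.2656.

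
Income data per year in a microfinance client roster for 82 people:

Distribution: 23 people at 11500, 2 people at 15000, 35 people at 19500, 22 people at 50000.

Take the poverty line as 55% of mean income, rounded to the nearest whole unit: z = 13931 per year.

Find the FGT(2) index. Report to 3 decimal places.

Incomes under z: 23×11500 (q = 23 of N = 82).
Gap ratios (z−y)/z: (13931−11500)/13931 = 0.1745 (×23).
Squared: 0.0305 (×23).
Sum = 0.700379; P₂ = 0.700379 / 82 = 0.009.

0.009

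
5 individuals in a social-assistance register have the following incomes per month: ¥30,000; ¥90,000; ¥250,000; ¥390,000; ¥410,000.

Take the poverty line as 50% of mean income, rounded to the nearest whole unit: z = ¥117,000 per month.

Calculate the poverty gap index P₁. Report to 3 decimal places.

0.195

Below z: ¥30,000, ¥90,000 (q = 2 of N = 5).
Gap ratios (z−y)/z: (117000−30000)/117000 = 0.7436; (117000−90000)/117000 = 0.2308.
Sum of shortfalls = 0.974359; P₁ averages over all N: 0.974359 / 5 = 0.195.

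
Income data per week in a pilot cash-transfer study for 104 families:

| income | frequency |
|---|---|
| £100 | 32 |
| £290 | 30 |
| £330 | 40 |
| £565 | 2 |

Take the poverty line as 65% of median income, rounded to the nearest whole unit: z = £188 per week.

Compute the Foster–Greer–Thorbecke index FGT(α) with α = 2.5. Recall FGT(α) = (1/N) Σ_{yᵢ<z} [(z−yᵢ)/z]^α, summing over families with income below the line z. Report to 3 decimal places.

0.046

Below the line: 32×£100 (q = 32 of N = 104).
Relative gaps: (188−100)/188 = 0.4681 (×32).
Raised to α = 2.5: 0.14990 (×32).
Sum = 4.796915; FGT(2.5) = 4.796915 / 104 = 0.046.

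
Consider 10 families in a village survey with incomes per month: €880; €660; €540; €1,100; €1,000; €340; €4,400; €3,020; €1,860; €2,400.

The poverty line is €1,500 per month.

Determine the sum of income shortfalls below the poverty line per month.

€4,480

Incomes under z: €340, €540, €660, €880, €1,000, €1,100 (q = 6 of N = 10).
Individual gaps: 1500−340 = 1160; 1500−540 = 960; 1500−660 = 840; 1500−880 = 620; 1500−1000 = 500; 1500−1100 = 400.
Aggregate gap = €4,480.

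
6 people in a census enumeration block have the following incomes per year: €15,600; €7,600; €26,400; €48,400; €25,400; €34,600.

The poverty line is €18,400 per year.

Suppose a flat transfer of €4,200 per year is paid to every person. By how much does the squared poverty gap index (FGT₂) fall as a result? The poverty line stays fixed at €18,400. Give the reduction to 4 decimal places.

Before: below the line — €7,600, €15,600; squared poverty gap index (FGT₂) = 0.061279.
After the €4,200 transfer: below the line — €11,800; squared poverty gap index (FGT₂) = 0.021444.
Reduction = 0.061279 − 0.021444 = 0.0398.

0.0398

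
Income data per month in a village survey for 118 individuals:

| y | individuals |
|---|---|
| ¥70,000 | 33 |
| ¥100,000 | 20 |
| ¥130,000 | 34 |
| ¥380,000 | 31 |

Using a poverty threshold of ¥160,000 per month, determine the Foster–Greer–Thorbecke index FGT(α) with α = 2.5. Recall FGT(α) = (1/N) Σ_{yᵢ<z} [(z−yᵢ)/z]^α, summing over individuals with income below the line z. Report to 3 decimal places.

0.085

Poor units: 33×¥70,000, 20×¥100,000, 34×¥130,000 (q = 87 of N = 118).
Relative gaps: (160000−70000)/160000 = 0.5625 (×33); (160000−100000)/160000 = 0.3750 (×20); (160000−130000)/160000 = 0.1875 (×34).
Raised to α = 2.5: 0.23730 (×33); 0.08611 (×20); 0.01522 (×34).
Sum = 10.070938; FGT(2.5) = 10.070938 / 118 = 0.085.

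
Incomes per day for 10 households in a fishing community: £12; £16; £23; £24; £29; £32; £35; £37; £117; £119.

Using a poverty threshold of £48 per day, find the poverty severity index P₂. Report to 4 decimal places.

0.1922

Below the line: £12, £16, £23, £24, £29, £32, £35, £37 (q = 8 of N = 10).
Shortfall ratios: (48−12)/48 = 0.7500; (48−16)/48 = 0.6667; (48−23)/48 = 0.5208; (48−24)/48 = 0.5000; (48−29)/48 = 0.3958; (48−32)/48 = 0.3333; (48−35)/48 = 0.2708; (48−37)/48 = 0.2292.
Squared: 0.5625; 0.4444; 0.2713; 0.2500; 0.1567; 0.1111; 0.0734; 0.0525.
Sum = 1.921875; P₂ = 1.921875 / 10 = 0.1922.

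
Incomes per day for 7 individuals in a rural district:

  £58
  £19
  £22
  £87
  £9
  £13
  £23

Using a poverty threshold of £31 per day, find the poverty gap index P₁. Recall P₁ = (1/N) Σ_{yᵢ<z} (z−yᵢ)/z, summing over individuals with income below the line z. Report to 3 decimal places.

Below the line: £9, £13, £19, £22, £23 (q = 5 of N = 7).
Normalized shortfalls: (31−9)/31 = 0.7097; (31−13)/31 = 0.5806; (31−19)/31 = 0.3871; (31−22)/31 = 0.2903; (31−23)/31 = 0.2581.
Σ = 2.225806. Dividing by the full population N = 7 gives P₁ = 0.318.

0.318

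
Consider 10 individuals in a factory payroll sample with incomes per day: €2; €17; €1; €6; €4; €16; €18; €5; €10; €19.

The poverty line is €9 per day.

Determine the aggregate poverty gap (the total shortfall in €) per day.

Poor units: €1, €2, €4, €5, €6 (q = 5 of N = 10).
Individual gaps: 9−1 = 8; 9−2 = 7; 9−4 = 5; 9−5 = 4; 9−6 = 3.
Aggregate gap = €27.

€27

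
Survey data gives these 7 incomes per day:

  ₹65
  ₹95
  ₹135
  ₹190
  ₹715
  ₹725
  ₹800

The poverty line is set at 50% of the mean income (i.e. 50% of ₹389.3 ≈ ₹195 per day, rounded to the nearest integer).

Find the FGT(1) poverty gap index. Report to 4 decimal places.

0.2161

Below the line: ₹65, ₹95, ₹135, ₹190 (q = 4 of N = 7).
Normalized shortfalls: (195−65)/195 = 0.6667; (195−95)/195 = 0.5128; (195−135)/195 = 0.3077; (195−190)/195 = 0.0256.
Sum of shortfalls = 1.512821; P₁ averages over all N: 1.512821 / 7 = 0.2161.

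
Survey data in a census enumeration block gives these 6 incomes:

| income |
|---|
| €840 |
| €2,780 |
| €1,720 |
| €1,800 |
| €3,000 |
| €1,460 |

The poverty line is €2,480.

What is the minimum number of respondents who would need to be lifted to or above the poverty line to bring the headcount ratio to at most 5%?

4

Currently q = 4 of N = 6 are below the line (H = 0.667).
A headcount ratio of at most 5% allows at most ⌊0.05 × 6⌋ = 0 poor respondents.
So at least 4 − 0 = 4 must be lifted.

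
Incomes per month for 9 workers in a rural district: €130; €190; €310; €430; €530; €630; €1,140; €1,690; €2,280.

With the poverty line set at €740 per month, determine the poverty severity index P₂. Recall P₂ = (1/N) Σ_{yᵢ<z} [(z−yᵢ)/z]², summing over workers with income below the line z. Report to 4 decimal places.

Poor units: €130, €190, €310, €430, €530, €630 (q = 6 of N = 9).
Shortfall ratios: (740−130)/740 = 0.8243; (740−190)/740 = 0.7432; (740−310)/740 = 0.5811; (740−430)/740 = 0.4189; (740−530)/740 = 0.2838; (740−630)/740 = 0.1486.
Squared: 0.6795; 0.5524; 0.3377; 0.1755; 0.0805; 0.0221.
Sum = 1.847699; P₂ = 1.847699 / 9 = 0.2053.

0.2053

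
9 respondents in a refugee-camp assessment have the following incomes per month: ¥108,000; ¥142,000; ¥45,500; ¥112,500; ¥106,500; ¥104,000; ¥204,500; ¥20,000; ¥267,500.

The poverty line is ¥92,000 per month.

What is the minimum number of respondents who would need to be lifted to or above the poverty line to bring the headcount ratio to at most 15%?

1

Currently q = 2 of N = 9 are below the line (H = 0.222).
A headcount ratio of at most 15% allows at most ⌊0.15 × 9⌋ = 1 poor respondents.
So at least 2 − 1 = 1 must be lifted.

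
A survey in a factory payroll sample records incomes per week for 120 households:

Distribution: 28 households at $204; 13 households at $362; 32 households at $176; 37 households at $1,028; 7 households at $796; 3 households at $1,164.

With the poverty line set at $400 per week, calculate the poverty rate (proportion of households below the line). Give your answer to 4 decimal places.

73 of the 120 households have income below $400.
H = 73/120 = 0.6083.

0.6083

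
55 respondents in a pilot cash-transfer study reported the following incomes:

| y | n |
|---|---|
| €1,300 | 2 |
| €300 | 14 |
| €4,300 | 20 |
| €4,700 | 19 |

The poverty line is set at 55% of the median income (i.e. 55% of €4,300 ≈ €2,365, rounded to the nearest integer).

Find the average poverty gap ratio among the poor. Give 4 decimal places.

Below z: 14×€300, 2×€1,300 (q = 16 of N = 55).
Relative gaps: 0.8732 (×14), 0.4503 (×2); sum = 13.124736.
I averages over the q = 16 poor units only: 13.124736 / 16 = 0.8203.

0.8203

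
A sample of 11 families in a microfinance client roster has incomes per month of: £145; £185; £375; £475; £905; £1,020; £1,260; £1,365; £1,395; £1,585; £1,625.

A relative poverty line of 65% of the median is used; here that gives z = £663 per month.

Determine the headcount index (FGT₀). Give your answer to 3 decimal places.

4 of the 11 families have income below £663.
H = 4/11 = 0.364.

0.364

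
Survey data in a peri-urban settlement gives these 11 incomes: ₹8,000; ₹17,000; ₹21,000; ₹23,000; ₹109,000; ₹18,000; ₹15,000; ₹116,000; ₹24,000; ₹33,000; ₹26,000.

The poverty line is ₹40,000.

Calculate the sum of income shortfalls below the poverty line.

Below z: ₹8,000, ₹15,000, ₹17,000, ₹18,000, ₹21,000, ₹23,000, ₹24,000, ₹26,000, ₹33,000 (q = 9 of N = 11).
Individual gaps: 40000−8000 = 32000; 40000−15000 = 25000; 40000−17000 = 23000; 40000−18000 = 22000; 40000−21000 = 19000; 40000−23000 = 17000; 40000−24000 = 16000; 40000−26000 = 14000; 40000−33000 = 7000.
Aggregate gap = ₹175,000.

₹175,000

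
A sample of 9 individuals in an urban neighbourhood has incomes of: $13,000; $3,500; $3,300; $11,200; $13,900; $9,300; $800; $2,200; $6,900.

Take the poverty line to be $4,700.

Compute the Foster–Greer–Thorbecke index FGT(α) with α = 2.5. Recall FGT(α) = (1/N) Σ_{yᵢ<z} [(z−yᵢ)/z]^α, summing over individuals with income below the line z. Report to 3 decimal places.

Below the line: $800, $2,200, $3,300, $3,500 (q = 4 of N = 9).
Gap ratios (z−y)/z: (4700−800)/4700 = 0.8298; (4700−2200)/4700 = 0.5319; (4700−3300)/4700 = 0.2979; (4700−3500)/4700 = 0.2553.
Raised to α = 2.5: 0.62722; 0.20635; 0.04843; 0.03294.
Sum = 0.914931; FGT(2.5) = 0.914931 / 9 = 0.102.

0.102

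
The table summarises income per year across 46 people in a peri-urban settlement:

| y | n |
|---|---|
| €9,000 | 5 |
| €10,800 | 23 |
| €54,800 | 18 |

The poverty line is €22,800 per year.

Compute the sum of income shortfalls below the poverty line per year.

€345,000

Below the line: 5×€9,000, 23×€10,800 (q = 28 of N = 46).
Individual gaps: 5×(22800−9000) = 69000; 23×(22800−10800) = 276000.
Aggregate gap = €345,000.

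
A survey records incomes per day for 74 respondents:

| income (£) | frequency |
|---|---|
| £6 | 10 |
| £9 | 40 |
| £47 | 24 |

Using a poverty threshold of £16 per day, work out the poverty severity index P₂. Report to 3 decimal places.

Poor units: 10×£6, 40×£9 (q = 50 of N = 74).
Gap ratios (z−y)/z: (16−6)/16 = 0.6250 (×10); (16−9)/16 = 0.4375 (×40).
Squared: 0.3906 (×10); 0.1914 (×40).
Sum = 11.562500; P₂ = 11.562500 / 74 = 0.156.

0.156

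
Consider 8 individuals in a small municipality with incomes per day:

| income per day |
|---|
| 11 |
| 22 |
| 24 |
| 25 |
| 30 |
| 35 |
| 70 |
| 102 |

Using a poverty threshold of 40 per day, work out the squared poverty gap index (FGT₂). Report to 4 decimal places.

0.1384

Below z: 11, 22, 24, 25, 30, 35 (q = 6 of N = 8).
Gap ratios (z−y)/z: (40−11)/40 = 0.7250; (40−22)/40 = 0.4500; (40−24)/40 = 0.4000; (40−25)/40 = 0.3750; (40−30)/40 = 0.2500; (40−35)/40 = 0.1250.
Squared: 0.5256; 0.2025; 0.1600; 0.1406; 0.0625; 0.0156.
Sum = 1.106875; P₂ = 1.106875 / 8 = 0.1384.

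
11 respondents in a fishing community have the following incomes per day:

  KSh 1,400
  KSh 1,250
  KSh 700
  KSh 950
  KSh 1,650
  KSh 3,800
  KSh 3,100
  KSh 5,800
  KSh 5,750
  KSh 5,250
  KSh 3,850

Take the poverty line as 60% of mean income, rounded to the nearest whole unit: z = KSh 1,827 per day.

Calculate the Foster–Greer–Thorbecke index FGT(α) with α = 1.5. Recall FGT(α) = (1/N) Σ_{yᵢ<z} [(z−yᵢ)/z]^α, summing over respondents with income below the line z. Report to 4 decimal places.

Below the line: KSh 700, KSh 950, KSh 1,250, KSh 1,400, KSh 1,650 (q = 5 of N = 11).
Relative gaps: (1827−700)/1827 = 0.6169; (1827−950)/1827 = 0.4800; (1827−1250)/1827 = 0.3158; (1827−1400)/1827 = 0.2337; (1827−1650)/1827 = 0.0969.
Raised to α = 1.5: 0.48448; 0.33258; 0.17748; 0.11299; 0.03015.
Sum = 1.137685; FGT(1.5) = 1.137685 / 11 = 0.1034.

0.1034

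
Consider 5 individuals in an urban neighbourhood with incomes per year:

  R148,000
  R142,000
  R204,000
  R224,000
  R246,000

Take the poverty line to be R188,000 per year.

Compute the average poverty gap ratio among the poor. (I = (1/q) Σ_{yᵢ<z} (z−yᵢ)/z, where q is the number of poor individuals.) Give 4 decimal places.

Below the line: R142,000, R148,000 (q = 2 of N = 5).
Shortfall ratios (z−y)/z: 0.2447, 0.2128; sum = 0.457447.
The income-gap ratio divides by q (the poor only): 0.457447 / 2 = 0.2287.

0.2287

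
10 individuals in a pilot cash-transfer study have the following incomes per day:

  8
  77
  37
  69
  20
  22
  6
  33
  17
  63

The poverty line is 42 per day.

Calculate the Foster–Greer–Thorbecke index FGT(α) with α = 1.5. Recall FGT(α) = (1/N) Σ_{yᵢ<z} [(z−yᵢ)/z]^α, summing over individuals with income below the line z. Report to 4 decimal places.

0.2829

Poor units: 6, 8, 17, 20, 22, 33, 37 (q = 7 of N = 10).
Gap ratios (z−y)/z: (42−6)/42 = 0.8571; (42−8)/42 = 0.8095; (42−17)/42 = 0.5952; (42−20)/42 = 0.5238; (42−22)/42 = 0.4762; (42−33)/42 = 0.2143; (42−37)/42 = 0.1190.
Raised to α = 1.5: 0.79356; 0.72836; 0.45924; 0.37911; 0.32860; 0.09920; 0.04108.
Sum = 2.829132; FGT(1.5) = 2.829132 / 10 = 0.2829.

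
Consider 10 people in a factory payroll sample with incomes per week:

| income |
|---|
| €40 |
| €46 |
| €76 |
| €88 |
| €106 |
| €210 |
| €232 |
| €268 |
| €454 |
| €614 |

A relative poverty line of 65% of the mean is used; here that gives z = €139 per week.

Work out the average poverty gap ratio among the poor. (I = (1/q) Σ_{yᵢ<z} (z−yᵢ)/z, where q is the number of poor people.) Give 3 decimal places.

0.488

Incomes under z: €40, €46, €76, €88, €106 (q = 5 of N = 10).
Shortfall ratios (z−y)/z: 0.7122, 0.6691, 0.4532, 0.3669, 0.2374; sum = 2.438849.
I averages over the q = 5 poor units only: 2.438849 / 5 = 0.488.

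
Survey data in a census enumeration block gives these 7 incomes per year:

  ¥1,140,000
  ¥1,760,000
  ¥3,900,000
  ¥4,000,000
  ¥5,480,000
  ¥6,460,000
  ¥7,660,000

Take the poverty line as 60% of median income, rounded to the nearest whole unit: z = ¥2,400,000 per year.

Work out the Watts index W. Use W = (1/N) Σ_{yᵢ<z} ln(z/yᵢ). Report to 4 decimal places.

Below z: ¥1,140,000, ¥1,760,000 (q = 2 of N = 7).
ln(z/y) terms: ln(2400000/1140000) = 0.7444; ln(2400000/1760000) = 0.3102.
W = 1.054595 / 7 = 0.1507.

0.1507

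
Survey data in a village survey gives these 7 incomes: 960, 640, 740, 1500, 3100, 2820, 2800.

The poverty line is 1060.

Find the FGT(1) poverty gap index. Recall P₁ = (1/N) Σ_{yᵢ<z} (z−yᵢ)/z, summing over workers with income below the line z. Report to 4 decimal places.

0.1132

Below z: 640, 740, 960 (q = 3 of N = 7).
Shortfall ratios: (1060−640)/1060 = 0.3962; (1060−740)/1060 = 0.3019; (1060−960)/1060 = 0.0943.
Sum of shortfalls = 0.792453; P₁ averages over all N: 0.792453 / 7 = 0.1132.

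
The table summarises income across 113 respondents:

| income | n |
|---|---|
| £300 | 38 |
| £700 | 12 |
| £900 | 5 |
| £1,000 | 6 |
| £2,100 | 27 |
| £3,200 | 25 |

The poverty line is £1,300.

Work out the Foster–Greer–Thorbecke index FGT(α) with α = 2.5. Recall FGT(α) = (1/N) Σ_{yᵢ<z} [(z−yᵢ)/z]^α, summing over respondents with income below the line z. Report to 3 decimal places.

0.194

Poor units: 38×£300, 12×£700, 5×£900, 6×£1,000 (q = 61 of N = 113).
Normalized shortfalls: (1300−300)/1300 = 0.7692 (×38); (1300−700)/1300 = 0.4615 (×12); (1300−900)/1300 = 0.3077 (×5); (1300−1000)/1300 = 0.2308 (×6).
Raised to α = 2.5: 0.51897 (×38); 0.14472 (×12); 0.05252 (×5); 0.02558 (×6).
Sum = 21.873512; FGT(2.5) = 21.873512 / 113 = 0.194.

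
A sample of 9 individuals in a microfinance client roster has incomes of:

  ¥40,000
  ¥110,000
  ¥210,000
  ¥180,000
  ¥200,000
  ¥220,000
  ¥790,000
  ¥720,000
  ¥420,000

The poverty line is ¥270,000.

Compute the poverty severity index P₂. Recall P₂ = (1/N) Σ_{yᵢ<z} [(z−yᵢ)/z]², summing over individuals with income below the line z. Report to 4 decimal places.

0.1488

Incomes under z: ¥40,000, ¥110,000, ¥180,000, ¥200,000, ¥210,000, ¥220,000 (q = 6 of N = 9).
Gap ratios (z−y)/z: (270000−40000)/270000 = 0.8519; (270000−110000)/270000 = 0.5926; (270000−180000)/270000 = 0.3333; (270000−200000)/270000 = 0.2593; (270000−210000)/270000 = 0.2222; (270000−220000)/270000 = 0.1852.
Squared: 0.7257; 0.3512; 0.1111; 0.0672; 0.0494; 0.0343.
Sum = 1.338820; P₂ = 1.338820 / 9 = 0.1488.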